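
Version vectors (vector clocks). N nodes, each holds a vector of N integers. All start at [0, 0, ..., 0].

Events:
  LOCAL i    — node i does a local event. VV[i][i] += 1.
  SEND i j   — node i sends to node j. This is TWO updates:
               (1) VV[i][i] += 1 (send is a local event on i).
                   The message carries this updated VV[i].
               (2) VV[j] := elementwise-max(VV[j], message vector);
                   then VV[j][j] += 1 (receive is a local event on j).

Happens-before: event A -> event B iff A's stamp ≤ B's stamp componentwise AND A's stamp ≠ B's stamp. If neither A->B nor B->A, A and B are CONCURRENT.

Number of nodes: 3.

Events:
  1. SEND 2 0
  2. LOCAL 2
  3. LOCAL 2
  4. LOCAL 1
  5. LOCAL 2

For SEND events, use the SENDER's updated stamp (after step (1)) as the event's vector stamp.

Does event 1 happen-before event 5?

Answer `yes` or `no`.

Initial: VV[0]=[0, 0, 0]
Initial: VV[1]=[0, 0, 0]
Initial: VV[2]=[0, 0, 0]
Event 1: SEND 2->0: VV[2][2]++ -> VV[2]=[0, 0, 1], msg_vec=[0, 0, 1]; VV[0]=max(VV[0],msg_vec) then VV[0][0]++ -> VV[0]=[1, 0, 1]
Event 2: LOCAL 2: VV[2][2]++ -> VV[2]=[0, 0, 2]
Event 3: LOCAL 2: VV[2][2]++ -> VV[2]=[0, 0, 3]
Event 4: LOCAL 1: VV[1][1]++ -> VV[1]=[0, 1, 0]
Event 5: LOCAL 2: VV[2][2]++ -> VV[2]=[0, 0, 4]
Event 1 stamp: [0, 0, 1]
Event 5 stamp: [0, 0, 4]
[0, 0, 1] <= [0, 0, 4]? True. Equal? False. Happens-before: True

Answer: yes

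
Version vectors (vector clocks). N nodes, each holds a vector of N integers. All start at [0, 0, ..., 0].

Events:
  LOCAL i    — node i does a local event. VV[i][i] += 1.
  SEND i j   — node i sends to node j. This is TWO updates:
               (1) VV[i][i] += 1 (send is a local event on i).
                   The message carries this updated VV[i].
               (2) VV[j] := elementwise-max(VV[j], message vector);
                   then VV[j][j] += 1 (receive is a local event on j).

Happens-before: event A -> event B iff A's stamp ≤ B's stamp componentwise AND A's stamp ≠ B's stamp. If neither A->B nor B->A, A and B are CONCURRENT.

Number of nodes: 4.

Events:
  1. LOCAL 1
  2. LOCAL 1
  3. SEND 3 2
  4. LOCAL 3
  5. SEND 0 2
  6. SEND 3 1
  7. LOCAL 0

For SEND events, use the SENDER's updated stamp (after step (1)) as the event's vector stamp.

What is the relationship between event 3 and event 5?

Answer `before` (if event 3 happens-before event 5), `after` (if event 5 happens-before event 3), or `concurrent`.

Answer: concurrent

Derivation:
Initial: VV[0]=[0, 0, 0, 0]
Initial: VV[1]=[0, 0, 0, 0]
Initial: VV[2]=[0, 0, 0, 0]
Initial: VV[3]=[0, 0, 0, 0]
Event 1: LOCAL 1: VV[1][1]++ -> VV[1]=[0, 1, 0, 0]
Event 2: LOCAL 1: VV[1][1]++ -> VV[1]=[0, 2, 0, 0]
Event 3: SEND 3->2: VV[3][3]++ -> VV[3]=[0, 0, 0, 1], msg_vec=[0, 0, 0, 1]; VV[2]=max(VV[2],msg_vec) then VV[2][2]++ -> VV[2]=[0, 0, 1, 1]
Event 4: LOCAL 3: VV[3][3]++ -> VV[3]=[0, 0, 0, 2]
Event 5: SEND 0->2: VV[0][0]++ -> VV[0]=[1, 0, 0, 0], msg_vec=[1, 0, 0, 0]; VV[2]=max(VV[2],msg_vec) then VV[2][2]++ -> VV[2]=[1, 0, 2, 1]
Event 6: SEND 3->1: VV[3][3]++ -> VV[3]=[0, 0, 0, 3], msg_vec=[0, 0, 0, 3]; VV[1]=max(VV[1],msg_vec) then VV[1][1]++ -> VV[1]=[0, 3, 0, 3]
Event 7: LOCAL 0: VV[0][0]++ -> VV[0]=[2, 0, 0, 0]
Event 3 stamp: [0, 0, 0, 1]
Event 5 stamp: [1, 0, 0, 0]
[0, 0, 0, 1] <= [1, 0, 0, 0]? False
[1, 0, 0, 0] <= [0, 0, 0, 1]? False
Relation: concurrent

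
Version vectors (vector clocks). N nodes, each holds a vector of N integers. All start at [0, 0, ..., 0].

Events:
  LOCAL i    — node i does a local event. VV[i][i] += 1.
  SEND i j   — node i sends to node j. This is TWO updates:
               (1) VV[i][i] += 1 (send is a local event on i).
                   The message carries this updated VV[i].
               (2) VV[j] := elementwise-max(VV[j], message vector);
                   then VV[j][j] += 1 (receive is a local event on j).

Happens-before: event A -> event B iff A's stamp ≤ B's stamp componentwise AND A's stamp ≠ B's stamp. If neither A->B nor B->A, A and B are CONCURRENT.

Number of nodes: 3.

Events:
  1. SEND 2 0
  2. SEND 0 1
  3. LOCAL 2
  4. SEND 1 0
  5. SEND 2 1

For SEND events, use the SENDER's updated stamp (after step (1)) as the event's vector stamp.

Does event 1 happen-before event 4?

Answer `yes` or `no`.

Initial: VV[0]=[0, 0, 0]
Initial: VV[1]=[0, 0, 0]
Initial: VV[2]=[0, 0, 0]
Event 1: SEND 2->0: VV[2][2]++ -> VV[2]=[0, 0, 1], msg_vec=[0, 0, 1]; VV[0]=max(VV[0],msg_vec) then VV[0][0]++ -> VV[0]=[1, 0, 1]
Event 2: SEND 0->1: VV[0][0]++ -> VV[0]=[2, 0, 1], msg_vec=[2, 0, 1]; VV[1]=max(VV[1],msg_vec) then VV[1][1]++ -> VV[1]=[2, 1, 1]
Event 3: LOCAL 2: VV[2][2]++ -> VV[2]=[0, 0, 2]
Event 4: SEND 1->0: VV[1][1]++ -> VV[1]=[2, 2, 1], msg_vec=[2, 2, 1]; VV[0]=max(VV[0],msg_vec) then VV[0][0]++ -> VV[0]=[3, 2, 1]
Event 5: SEND 2->1: VV[2][2]++ -> VV[2]=[0, 0, 3], msg_vec=[0, 0, 3]; VV[1]=max(VV[1],msg_vec) then VV[1][1]++ -> VV[1]=[2, 3, 3]
Event 1 stamp: [0, 0, 1]
Event 4 stamp: [2, 2, 1]
[0, 0, 1] <= [2, 2, 1]? True. Equal? False. Happens-before: True

Answer: yes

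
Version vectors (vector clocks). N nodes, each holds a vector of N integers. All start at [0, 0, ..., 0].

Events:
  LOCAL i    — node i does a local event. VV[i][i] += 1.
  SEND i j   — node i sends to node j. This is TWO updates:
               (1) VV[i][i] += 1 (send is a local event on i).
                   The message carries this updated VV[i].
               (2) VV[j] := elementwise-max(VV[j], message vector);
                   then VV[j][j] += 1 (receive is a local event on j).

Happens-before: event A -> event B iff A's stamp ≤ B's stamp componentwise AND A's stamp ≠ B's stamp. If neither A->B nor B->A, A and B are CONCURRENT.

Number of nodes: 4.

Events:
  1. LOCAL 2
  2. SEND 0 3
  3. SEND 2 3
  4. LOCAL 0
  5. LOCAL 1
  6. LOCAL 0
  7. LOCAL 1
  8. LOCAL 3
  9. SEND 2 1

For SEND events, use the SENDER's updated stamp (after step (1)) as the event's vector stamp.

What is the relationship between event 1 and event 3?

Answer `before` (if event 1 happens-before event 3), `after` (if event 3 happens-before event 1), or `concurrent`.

Initial: VV[0]=[0, 0, 0, 0]
Initial: VV[1]=[0, 0, 0, 0]
Initial: VV[2]=[0, 0, 0, 0]
Initial: VV[3]=[0, 0, 0, 0]
Event 1: LOCAL 2: VV[2][2]++ -> VV[2]=[0, 0, 1, 0]
Event 2: SEND 0->3: VV[0][0]++ -> VV[0]=[1, 0, 0, 0], msg_vec=[1, 0, 0, 0]; VV[3]=max(VV[3],msg_vec) then VV[3][3]++ -> VV[3]=[1, 0, 0, 1]
Event 3: SEND 2->3: VV[2][2]++ -> VV[2]=[0, 0, 2, 0], msg_vec=[0, 0, 2, 0]; VV[3]=max(VV[3],msg_vec) then VV[3][3]++ -> VV[3]=[1, 0, 2, 2]
Event 4: LOCAL 0: VV[0][0]++ -> VV[0]=[2, 0, 0, 0]
Event 5: LOCAL 1: VV[1][1]++ -> VV[1]=[0, 1, 0, 0]
Event 6: LOCAL 0: VV[0][0]++ -> VV[0]=[3, 0, 0, 0]
Event 7: LOCAL 1: VV[1][1]++ -> VV[1]=[0, 2, 0, 0]
Event 8: LOCAL 3: VV[3][3]++ -> VV[3]=[1, 0, 2, 3]
Event 9: SEND 2->1: VV[2][2]++ -> VV[2]=[0, 0, 3, 0], msg_vec=[0, 0, 3, 0]; VV[1]=max(VV[1],msg_vec) then VV[1][1]++ -> VV[1]=[0, 3, 3, 0]
Event 1 stamp: [0, 0, 1, 0]
Event 3 stamp: [0, 0, 2, 0]
[0, 0, 1, 0] <= [0, 0, 2, 0]? True
[0, 0, 2, 0] <= [0, 0, 1, 0]? False
Relation: before

Answer: before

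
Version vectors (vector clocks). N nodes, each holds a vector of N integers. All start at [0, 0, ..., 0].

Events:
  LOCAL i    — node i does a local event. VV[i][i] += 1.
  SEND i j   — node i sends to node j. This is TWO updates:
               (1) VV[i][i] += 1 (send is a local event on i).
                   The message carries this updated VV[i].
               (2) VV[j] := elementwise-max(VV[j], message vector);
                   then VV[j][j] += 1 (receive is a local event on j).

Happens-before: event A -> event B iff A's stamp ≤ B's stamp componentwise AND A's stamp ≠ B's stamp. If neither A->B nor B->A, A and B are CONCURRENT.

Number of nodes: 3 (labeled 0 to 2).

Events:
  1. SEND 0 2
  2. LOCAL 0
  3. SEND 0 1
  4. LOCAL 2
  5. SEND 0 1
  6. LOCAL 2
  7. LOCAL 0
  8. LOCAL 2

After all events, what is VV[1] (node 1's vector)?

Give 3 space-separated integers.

Answer: 4 2 0

Derivation:
Initial: VV[0]=[0, 0, 0]
Initial: VV[1]=[0, 0, 0]
Initial: VV[2]=[0, 0, 0]
Event 1: SEND 0->2: VV[0][0]++ -> VV[0]=[1, 0, 0], msg_vec=[1, 0, 0]; VV[2]=max(VV[2],msg_vec) then VV[2][2]++ -> VV[2]=[1, 0, 1]
Event 2: LOCAL 0: VV[0][0]++ -> VV[0]=[2, 0, 0]
Event 3: SEND 0->1: VV[0][0]++ -> VV[0]=[3, 0, 0], msg_vec=[3, 0, 0]; VV[1]=max(VV[1],msg_vec) then VV[1][1]++ -> VV[1]=[3, 1, 0]
Event 4: LOCAL 2: VV[2][2]++ -> VV[2]=[1, 0, 2]
Event 5: SEND 0->1: VV[0][0]++ -> VV[0]=[4, 0, 0], msg_vec=[4, 0, 0]; VV[1]=max(VV[1],msg_vec) then VV[1][1]++ -> VV[1]=[4, 2, 0]
Event 6: LOCAL 2: VV[2][2]++ -> VV[2]=[1, 0, 3]
Event 7: LOCAL 0: VV[0][0]++ -> VV[0]=[5, 0, 0]
Event 8: LOCAL 2: VV[2][2]++ -> VV[2]=[1, 0, 4]
Final vectors: VV[0]=[5, 0, 0]; VV[1]=[4, 2, 0]; VV[2]=[1, 0, 4]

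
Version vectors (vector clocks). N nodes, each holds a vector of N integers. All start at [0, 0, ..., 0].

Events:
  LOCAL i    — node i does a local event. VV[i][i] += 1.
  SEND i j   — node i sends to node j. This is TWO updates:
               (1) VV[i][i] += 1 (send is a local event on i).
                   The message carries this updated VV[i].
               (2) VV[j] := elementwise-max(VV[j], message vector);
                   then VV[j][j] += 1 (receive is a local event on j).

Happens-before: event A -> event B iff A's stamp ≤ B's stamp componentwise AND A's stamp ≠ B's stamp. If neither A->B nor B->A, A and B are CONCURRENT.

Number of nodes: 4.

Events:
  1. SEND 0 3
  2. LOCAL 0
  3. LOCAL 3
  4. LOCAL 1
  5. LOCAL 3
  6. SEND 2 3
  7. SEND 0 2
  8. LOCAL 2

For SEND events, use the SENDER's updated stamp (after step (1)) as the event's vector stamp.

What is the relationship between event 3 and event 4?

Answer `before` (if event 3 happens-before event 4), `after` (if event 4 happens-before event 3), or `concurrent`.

Initial: VV[0]=[0, 0, 0, 0]
Initial: VV[1]=[0, 0, 0, 0]
Initial: VV[2]=[0, 0, 0, 0]
Initial: VV[3]=[0, 0, 0, 0]
Event 1: SEND 0->3: VV[0][0]++ -> VV[0]=[1, 0, 0, 0], msg_vec=[1, 0, 0, 0]; VV[3]=max(VV[3],msg_vec) then VV[3][3]++ -> VV[3]=[1, 0, 0, 1]
Event 2: LOCAL 0: VV[0][0]++ -> VV[0]=[2, 0, 0, 0]
Event 3: LOCAL 3: VV[3][3]++ -> VV[3]=[1, 0, 0, 2]
Event 4: LOCAL 1: VV[1][1]++ -> VV[1]=[0, 1, 0, 0]
Event 5: LOCAL 3: VV[3][3]++ -> VV[3]=[1, 0, 0, 3]
Event 6: SEND 2->3: VV[2][2]++ -> VV[2]=[0, 0, 1, 0], msg_vec=[0, 0, 1, 0]; VV[3]=max(VV[3],msg_vec) then VV[3][3]++ -> VV[3]=[1, 0, 1, 4]
Event 7: SEND 0->2: VV[0][0]++ -> VV[0]=[3, 0, 0, 0], msg_vec=[3, 0, 0, 0]; VV[2]=max(VV[2],msg_vec) then VV[2][2]++ -> VV[2]=[3, 0, 2, 0]
Event 8: LOCAL 2: VV[2][2]++ -> VV[2]=[3, 0, 3, 0]
Event 3 stamp: [1, 0, 0, 2]
Event 4 stamp: [0, 1, 0, 0]
[1, 0, 0, 2] <= [0, 1, 0, 0]? False
[0, 1, 0, 0] <= [1, 0, 0, 2]? False
Relation: concurrent

Answer: concurrent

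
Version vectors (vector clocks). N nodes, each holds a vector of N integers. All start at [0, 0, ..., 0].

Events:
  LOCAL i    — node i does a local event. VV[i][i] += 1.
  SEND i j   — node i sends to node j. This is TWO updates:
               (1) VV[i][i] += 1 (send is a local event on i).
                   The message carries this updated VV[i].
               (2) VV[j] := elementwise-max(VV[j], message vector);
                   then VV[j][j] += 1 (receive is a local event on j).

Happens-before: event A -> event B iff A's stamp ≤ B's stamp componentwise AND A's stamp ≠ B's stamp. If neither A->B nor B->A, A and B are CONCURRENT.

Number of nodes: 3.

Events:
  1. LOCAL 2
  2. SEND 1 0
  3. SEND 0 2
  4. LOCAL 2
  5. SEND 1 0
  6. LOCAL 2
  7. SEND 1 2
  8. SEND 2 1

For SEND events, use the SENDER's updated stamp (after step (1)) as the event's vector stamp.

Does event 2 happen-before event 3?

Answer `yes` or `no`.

Answer: yes

Derivation:
Initial: VV[0]=[0, 0, 0]
Initial: VV[1]=[0, 0, 0]
Initial: VV[2]=[0, 0, 0]
Event 1: LOCAL 2: VV[2][2]++ -> VV[2]=[0, 0, 1]
Event 2: SEND 1->0: VV[1][1]++ -> VV[1]=[0, 1, 0], msg_vec=[0, 1, 0]; VV[0]=max(VV[0],msg_vec) then VV[0][0]++ -> VV[0]=[1, 1, 0]
Event 3: SEND 0->2: VV[0][0]++ -> VV[0]=[2, 1, 0], msg_vec=[2, 1, 0]; VV[2]=max(VV[2],msg_vec) then VV[2][2]++ -> VV[2]=[2, 1, 2]
Event 4: LOCAL 2: VV[2][2]++ -> VV[2]=[2, 1, 3]
Event 5: SEND 1->0: VV[1][1]++ -> VV[1]=[0, 2, 0], msg_vec=[0, 2, 0]; VV[0]=max(VV[0],msg_vec) then VV[0][0]++ -> VV[0]=[3, 2, 0]
Event 6: LOCAL 2: VV[2][2]++ -> VV[2]=[2, 1, 4]
Event 7: SEND 1->2: VV[1][1]++ -> VV[1]=[0, 3, 0], msg_vec=[0, 3, 0]; VV[2]=max(VV[2],msg_vec) then VV[2][2]++ -> VV[2]=[2, 3, 5]
Event 8: SEND 2->1: VV[2][2]++ -> VV[2]=[2, 3, 6], msg_vec=[2, 3, 6]; VV[1]=max(VV[1],msg_vec) then VV[1][1]++ -> VV[1]=[2, 4, 6]
Event 2 stamp: [0, 1, 0]
Event 3 stamp: [2, 1, 0]
[0, 1, 0] <= [2, 1, 0]? True. Equal? False. Happens-before: True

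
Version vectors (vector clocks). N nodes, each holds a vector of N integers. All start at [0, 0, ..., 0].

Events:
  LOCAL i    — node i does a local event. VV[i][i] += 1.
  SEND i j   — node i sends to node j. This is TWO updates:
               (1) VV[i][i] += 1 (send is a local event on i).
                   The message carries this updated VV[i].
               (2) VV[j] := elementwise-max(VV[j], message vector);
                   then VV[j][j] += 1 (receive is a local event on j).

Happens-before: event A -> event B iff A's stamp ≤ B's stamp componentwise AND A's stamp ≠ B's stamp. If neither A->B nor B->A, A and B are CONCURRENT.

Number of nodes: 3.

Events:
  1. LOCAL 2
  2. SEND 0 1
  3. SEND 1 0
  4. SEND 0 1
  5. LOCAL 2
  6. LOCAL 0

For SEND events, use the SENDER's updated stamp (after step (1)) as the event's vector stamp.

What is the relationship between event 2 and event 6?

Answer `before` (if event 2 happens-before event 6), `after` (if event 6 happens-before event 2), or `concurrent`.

Initial: VV[0]=[0, 0, 0]
Initial: VV[1]=[0, 0, 0]
Initial: VV[2]=[0, 0, 0]
Event 1: LOCAL 2: VV[2][2]++ -> VV[2]=[0, 0, 1]
Event 2: SEND 0->1: VV[0][0]++ -> VV[0]=[1, 0, 0], msg_vec=[1, 0, 0]; VV[1]=max(VV[1],msg_vec) then VV[1][1]++ -> VV[1]=[1, 1, 0]
Event 3: SEND 1->0: VV[1][1]++ -> VV[1]=[1, 2, 0], msg_vec=[1, 2, 0]; VV[0]=max(VV[0],msg_vec) then VV[0][0]++ -> VV[0]=[2, 2, 0]
Event 4: SEND 0->1: VV[0][0]++ -> VV[0]=[3, 2, 0], msg_vec=[3, 2, 0]; VV[1]=max(VV[1],msg_vec) then VV[1][1]++ -> VV[1]=[3, 3, 0]
Event 5: LOCAL 2: VV[2][2]++ -> VV[2]=[0, 0, 2]
Event 6: LOCAL 0: VV[0][0]++ -> VV[0]=[4, 2, 0]
Event 2 stamp: [1, 0, 0]
Event 6 stamp: [4, 2, 0]
[1, 0, 0] <= [4, 2, 0]? True
[4, 2, 0] <= [1, 0, 0]? False
Relation: before

Answer: before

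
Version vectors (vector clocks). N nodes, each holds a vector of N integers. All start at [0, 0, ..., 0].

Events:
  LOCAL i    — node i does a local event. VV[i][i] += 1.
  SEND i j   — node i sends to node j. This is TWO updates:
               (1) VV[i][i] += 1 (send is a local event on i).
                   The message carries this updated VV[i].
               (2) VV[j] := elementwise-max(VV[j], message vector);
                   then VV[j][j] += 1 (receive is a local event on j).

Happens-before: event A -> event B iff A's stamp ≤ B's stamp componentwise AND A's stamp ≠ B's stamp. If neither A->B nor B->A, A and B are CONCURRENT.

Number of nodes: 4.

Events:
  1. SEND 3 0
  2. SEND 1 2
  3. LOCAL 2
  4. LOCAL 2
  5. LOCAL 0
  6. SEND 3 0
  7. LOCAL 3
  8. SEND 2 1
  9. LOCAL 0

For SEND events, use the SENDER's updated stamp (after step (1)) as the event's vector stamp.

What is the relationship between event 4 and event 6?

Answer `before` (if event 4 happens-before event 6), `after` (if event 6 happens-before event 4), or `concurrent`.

Answer: concurrent

Derivation:
Initial: VV[0]=[0, 0, 0, 0]
Initial: VV[1]=[0, 0, 0, 0]
Initial: VV[2]=[0, 0, 0, 0]
Initial: VV[3]=[0, 0, 0, 0]
Event 1: SEND 3->0: VV[3][3]++ -> VV[3]=[0, 0, 0, 1], msg_vec=[0, 0, 0, 1]; VV[0]=max(VV[0],msg_vec) then VV[0][0]++ -> VV[0]=[1, 0, 0, 1]
Event 2: SEND 1->2: VV[1][1]++ -> VV[1]=[0, 1, 0, 0], msg_vec=[0, 1, 0, 0]; VV[2]=max(VV[2],msg_vec) then VV[2][2]++ -> VV[2]=[0, 1, 1, 0]
Event 3: LOCAL 2: VV[2][2]++ -> VV[2]=[0, 1, 2, 0]
Event 4: LOCAL 2: VV[2][2]++ -> VV[2]=[0, 1, 3, 0]
Event 5: LOCAL 0: VV[0][0]++ -> VV[0]=[2, 0, 0, 1]
Event 6: SEND 3->0: VV[3][3]++ -> VV[3]=[0, 0, 0, 2], msg_vec=[0, 0, 0, 2]; VV[0]=max(VV[0],msg_vec) then VV[0][0]++ -> VV[0]=[3, 0, 0, 2]
Event 7: LOCAL 3: VV[3][3]++ -> VV[3]=[0, 0, 0, 3]
Event 8: SEND 2->1: VV[2][2]++ -> VV[2]=[0, 1, 4, 0], msg_vec=[0, 1, 4, 0]; VV[1]=max(VV[1],msg_vec) then VV[1][1]++ -> VV[1]=[0, 2, 4, 0]
Event 9: LOCAL 0: VV[0][0]++ -> VV[0]=[4, 0, 0, 2]
Event 4 stamp: [0, 1, 3, 0]
Event 6 stamp: [0, 0, 0, 2]
[0, 1, 3, 0] <= [0, 0, 0, 2]? False
[0, 0, 0, 2] <= [0, 1, 3, 0]? False
Relation: concurrent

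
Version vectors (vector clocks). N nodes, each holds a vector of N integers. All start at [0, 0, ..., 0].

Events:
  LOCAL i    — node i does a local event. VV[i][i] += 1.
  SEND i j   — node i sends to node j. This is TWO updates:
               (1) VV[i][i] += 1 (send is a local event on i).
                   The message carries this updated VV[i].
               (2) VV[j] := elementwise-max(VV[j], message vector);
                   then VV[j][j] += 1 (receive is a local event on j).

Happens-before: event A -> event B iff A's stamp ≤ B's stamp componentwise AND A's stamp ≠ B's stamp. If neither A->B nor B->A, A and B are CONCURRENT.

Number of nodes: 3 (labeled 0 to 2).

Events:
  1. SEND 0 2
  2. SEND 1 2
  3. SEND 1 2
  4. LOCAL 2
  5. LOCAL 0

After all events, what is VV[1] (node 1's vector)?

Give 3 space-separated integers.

Initial: VV[0]=[0, 0, 0]
Initial: VV[1]=[0, 0, 0]
Initial: VV[2]=[0, 0, 0]
Event 1: SEND 0->2: VV[0][0]++ -> VV[0]=[1, 0, 0], msg_vec=[1, 0, 0]; VV[2]=max(VV[2],msg_vec) then VV[2][2]++ -> VV[2]=[1, 0, 1]
Event 2: SEND 1->2: VV[1][1]++ -> VV[1]=[0, 1, 0], msg_vec=[0, 1, 0]; VV[2]=max(VV[2],msg_vec) then VV[2][2]++ -> VV[2]=[1, 1, 2]
Event 3: SEND 1->2: VV[1][1]++ -> VV[1]=[0, 2, 0], msg_vec=[0, 2, 0]; VV[2]=max(VV[2],msg_vec) then VV[2][2]++ -> VV[2]=[1, 2, 3]
Event 4: LOCAL 2: VV[2][2]++ -> VV[2]=[1, 2, 4]
Event 5: LOCAL 0: VV[0][0]++ -> VV[0]=[2, 0, 0]
Final vectors: VV[0]=[2, 0, 0]; VV[1]=[0, 2, 0]; VV[2]=[1, 2, 4]

Answer: 0 2 0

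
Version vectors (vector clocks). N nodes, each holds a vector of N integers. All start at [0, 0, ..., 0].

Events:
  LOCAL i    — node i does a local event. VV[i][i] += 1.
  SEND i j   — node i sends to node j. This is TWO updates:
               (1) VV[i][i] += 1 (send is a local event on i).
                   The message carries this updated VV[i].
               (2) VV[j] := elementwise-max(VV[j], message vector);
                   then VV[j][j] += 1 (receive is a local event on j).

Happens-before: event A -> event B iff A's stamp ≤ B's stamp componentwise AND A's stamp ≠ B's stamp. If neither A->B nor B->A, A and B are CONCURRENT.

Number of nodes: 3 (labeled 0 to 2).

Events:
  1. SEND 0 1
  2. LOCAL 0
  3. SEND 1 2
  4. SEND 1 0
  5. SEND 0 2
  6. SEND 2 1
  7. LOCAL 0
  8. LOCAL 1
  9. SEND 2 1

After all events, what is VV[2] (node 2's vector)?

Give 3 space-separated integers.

Answer: 4 3 4

Derivation:
Initial: VV[0]=[0, 0, 0]
Initial: VV[1]=[0, 0, 0]
Initial: VV[2]=[0, 0, 0]
Event 1: SEND 0->1: VV[0][0]++ -> VV[0]=[1, 0, 0], msg_vec=[1, 0, 0]; VV[1]=max(VV[1],msg_vec) then VV[1][1]++ -> VV[1]=[1, 1, 0]
Event 2: LOCAL 0: VV[0][0]++ -> VV[0]=[2, 0, 0]
Event 3: SEND 1->2: VV[1][1]++ -> VV[1]=[1, 2, 0], msg_vec=[1, 2, 0]; VV[2]=max(VV[2],msg_vec) then VV[2][2]++ -> VV[2]=[1, 2, 1]
Event 4: SEND 1->0: VV[1][1]++ -> VV[1]=[1, 3, 0], msg_vec=[1, 3, 0]; VV[0]=max(VV[0],msg_vec) then VV[0][0]++ -> VV[0]=[3, 3, 0]
Event 5: SEND 0->2: VV[0][0]++ -> VV[0]=[4, 3, 0], msg_vec=[4, 3, 0]; VV[2]=max(VV[2],msg_vec) then VV[2][2]++ -> VV[2]=[4, 3, 2]
Event 6: SEND 2->1: VV[2][2]++ -> VV[2]=[4, 3, 3], msg_vec=[4, 3, 3]; VV[1]=max(VV[1],msg_vec) then VV[1][1]++ -> VV[1]=[4, 4, 3]
Event 7: LOCAL 0: VV[0][0]++ -> VV[0]=[5, 3, 0]
Event 8: LOCAL 1: VV[1][1]++ -> VV[1]=[4, 5, 3]
Event 9: SEND 2->1: VV[2][2]++ -> VV[2]=[4, 3, 4], msg_vec=[4, 3, 4]; VV[1]=max(VV[1],msg_vec) then VV[1][1]++ -> VV[1]=[4, 6, 4]
Final vectors: VV[0]=[5, 3, 0]; VV[1]=[4, 6, 4]; VV[2]=[4, 3, 4]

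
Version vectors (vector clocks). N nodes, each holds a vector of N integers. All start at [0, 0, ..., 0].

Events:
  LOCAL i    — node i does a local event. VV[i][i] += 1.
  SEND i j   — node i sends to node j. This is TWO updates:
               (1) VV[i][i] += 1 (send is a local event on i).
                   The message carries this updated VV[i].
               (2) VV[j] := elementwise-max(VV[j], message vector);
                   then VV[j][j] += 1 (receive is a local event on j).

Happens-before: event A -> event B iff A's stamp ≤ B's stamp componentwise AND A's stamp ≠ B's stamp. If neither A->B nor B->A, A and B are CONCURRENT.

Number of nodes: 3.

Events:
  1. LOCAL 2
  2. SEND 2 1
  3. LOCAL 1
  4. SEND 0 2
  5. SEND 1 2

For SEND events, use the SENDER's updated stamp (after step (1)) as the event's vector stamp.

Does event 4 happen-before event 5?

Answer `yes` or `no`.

Answer: no

Derivation:
Initial: VV[0]=[0, 0, 0]
Initial: VV[1]=[0, 0, 0]
Initial: VV[2]=[0, 0, 0]
Event 1: LOCAL 2: VV[2][2]++ -> VV[2]=[0, 0, 1]
Event 2: SEND 2->1: VV[2][2]++ -> VV[2]=[0, 0, 2], msg_vec=[0, 0, 2]; VV[1]=max(VV[1],msg_vec) then VV[1][1]++ -> VV[1]=[0, 1, 2]
Event 3: LOCAL 1: VV[1][1]++ -> VV[1]=[0, 2, 2]
Event 4: SEND 0->2: VV[0][0]++ -> VV[0]=[1, 0, 0], msg_vec=[1, 0, 0]; VV[2]=max(VV[2],msg_vec) then VV[2][2]++ -> VV[2]=[1, 0, 3]
Event 5: SEND 1->2: VV[1][1]++ -> VV[1]=[0, 3, 2], msg_vec=[0, 3, 2]; VV[2]=max(VV[2],msg_vec) then VV[2][2]++ -> VV[2]=[1, 3, 4]
Event 4 stamp: [1, 0, 0]
Event 5 stamp: [0, 3, 2]
[1, 0, 0] <= [0, 3, 2]? False. Equal? False. Happens-before: False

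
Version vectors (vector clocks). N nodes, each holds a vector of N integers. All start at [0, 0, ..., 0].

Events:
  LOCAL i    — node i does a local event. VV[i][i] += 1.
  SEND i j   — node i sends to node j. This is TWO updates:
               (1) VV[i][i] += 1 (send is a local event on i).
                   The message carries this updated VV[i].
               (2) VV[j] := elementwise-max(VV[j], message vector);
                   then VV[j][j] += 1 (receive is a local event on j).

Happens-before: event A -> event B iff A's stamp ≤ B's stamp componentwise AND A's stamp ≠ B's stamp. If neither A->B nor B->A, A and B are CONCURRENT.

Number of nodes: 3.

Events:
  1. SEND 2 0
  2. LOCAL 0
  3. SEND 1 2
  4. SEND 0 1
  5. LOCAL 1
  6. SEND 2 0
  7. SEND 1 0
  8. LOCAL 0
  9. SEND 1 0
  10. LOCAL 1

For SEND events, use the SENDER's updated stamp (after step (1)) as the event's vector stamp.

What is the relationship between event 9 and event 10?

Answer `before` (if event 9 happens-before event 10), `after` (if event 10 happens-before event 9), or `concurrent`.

Initial: VV[0]=[0, 0, 0]
Initial: VV[1]=[0, 0, 0]
Initial: VV[2]=[0, 0, 0]
Event 1: SEND 2->0: VV[2][2]++ -> VV[2]=[0, 0, 1], msg_vec=[0, 0, 1]; VV[0]=max(VV[0],msg_vec) then VV[0][0]++ -> VV[0]=[1, 0, 1]
Event 2: LOCAL 0: VV[0][0]++ -> VV[0]=[2, 0, 1]
Event 3: SEND 1->2: VV[1][1]++ -> VV[1]=[0, 1, 0], msg_vec=[0, 1, 0]; VV[2]=max(VV[2],msg_vec) then VV[2][2]++ -> VV[2]=[0, 1, 2]
Event 4: SEND 0->1: VV[0][0]++ -> VV[0]=[3, 0, 1], msg_vec=[3, 0, 1]; VV[1]=max(VV[1],msg_vec) then VV[1][1]++ -> VV[1]=[3, 2, 1]
Event 5: LOCAL 1: VV[1][1]++ -> VV[1]=[3, 3, 1]
Event 6: SEND 2->0: VV[2][2]++ -> VV[2]=[0, 1, 3], msg_vec=[0, 1, 3]; VV[0]=max(VV[0],msg_vec) then VV[0][0]++ -> VV[0]=[4, 1, 3]
Event 7: SEND 1->0: VV[1][1]++ -> VV[1]=[3, 4, 1], msg_vec=[3, 4, 1]; VV[0]=max(VV[0],msg_vec) then VV[0][0]++ -> VV[0]=[5, 4, 3]
Event 8: LOCAL 0: VV[0][0]++ -> VV[0]=[6, 4, 3]
Event 9: SEND 1->0: VV[1][1]++ -> VV[1]=[3, 5, 1], msg_vec=[3, 5, 1]; VV[0]=max(VV[0],msg_vec) then VV[0][0]++ -> VV[0]=[7, 5, 3]
Event 10: LOCAL 1: VV[1][1]++ -> VV[1]=[3, 6, 1]
Event 9 stamp: [3, 5, 1]
Event 10 stamp: [3, 6, 1]
[3, 5, 1] <= [3, 6, 1]? True
[3, 6, 1] <= [3, 5, 1]? False
Relation: before

Answer: before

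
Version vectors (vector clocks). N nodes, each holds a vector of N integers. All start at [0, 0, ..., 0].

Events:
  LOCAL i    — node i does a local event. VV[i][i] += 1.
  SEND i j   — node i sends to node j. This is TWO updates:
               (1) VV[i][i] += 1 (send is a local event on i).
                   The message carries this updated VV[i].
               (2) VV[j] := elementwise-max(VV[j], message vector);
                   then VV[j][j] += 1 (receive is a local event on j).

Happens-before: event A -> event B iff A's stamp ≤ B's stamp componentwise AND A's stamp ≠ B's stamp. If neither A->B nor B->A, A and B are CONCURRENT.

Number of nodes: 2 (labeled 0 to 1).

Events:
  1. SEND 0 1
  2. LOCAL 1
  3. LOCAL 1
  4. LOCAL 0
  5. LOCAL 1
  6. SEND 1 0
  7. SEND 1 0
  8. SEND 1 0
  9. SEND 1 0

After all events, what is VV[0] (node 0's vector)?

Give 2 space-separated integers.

Initial: VV[0]=[0, 0]
Initial: VV[1]=[0, 0]
Event 1: SEND 0->1: VV[0][0]++ -> VV[0]=[1, 0], msg_vec=[1, 0]; VV[1]=max(VV[1],msg_vec) then VV[1][1]++ -> VV[1]=[1, 1]
Event 2: LOCAL 1: VV[1][1]++ -> VV[1]=[1, 2]
Event 3: LOCAL 1: VV[1][1]++ -> VV[1]=[1, 3]
Event 4: LOCAL 0: VV[0][0]++ -> VV[0]=[2, 0]
Event 5: LOCAL 1: VV[1][1]++ -> VV[1]=[1, 4]
Event 6: SEND 1->0: VV[1][1]++ -> VV[1]=[1, 5], msg_vec=[1, 5]; VV[0]=max(VV[0],msg_vec) then VV[0][0]++ -> VV[0]=[3, 5]
Event 7: SEND 1->0: VV[1][1]++ -> VV[1]=[1, 6], msg_vec=[1, 6]; VV[0]=max(VV[0],msg_vec) then VV[0][0]++ -> VV[0]=[4, 6]
Event 8: SEND 1->0: VV[1][1]++ -> VV[1]=[1, 7], msg_vec=[1, 7]; VV[0]=max(VV[0],msg_vec) then VV[0][0]++ -> VV[0]=[5, 7]
Event 9: SEND 1->0: VV[1][1]++ -> VV[1]=[1, 8], msg_vec=[1, 8]; VV[0]=max(VV[0],msg_vec) then VV[0][0]++ -> VV[0]=[6, 8]
Final vectors: VV[0]=[6, 8]; VV[1]=[1, 8]

Answer: 6 8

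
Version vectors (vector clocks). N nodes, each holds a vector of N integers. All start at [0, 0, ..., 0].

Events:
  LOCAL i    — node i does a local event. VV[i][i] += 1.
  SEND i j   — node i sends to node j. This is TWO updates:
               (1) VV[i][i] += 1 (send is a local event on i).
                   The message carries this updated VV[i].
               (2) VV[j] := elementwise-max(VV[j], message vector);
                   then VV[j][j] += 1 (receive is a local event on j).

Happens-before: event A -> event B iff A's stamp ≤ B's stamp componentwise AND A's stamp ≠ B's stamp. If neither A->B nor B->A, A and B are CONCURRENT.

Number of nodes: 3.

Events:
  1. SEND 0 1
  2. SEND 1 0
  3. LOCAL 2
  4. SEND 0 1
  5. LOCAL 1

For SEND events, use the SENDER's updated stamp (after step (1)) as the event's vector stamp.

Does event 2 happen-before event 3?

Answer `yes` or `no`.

Initial: VV[0]=[0, 0, 0]
Initial: VV[1]=[0, 0, 0]
Initial: VV[2]=[0, 0, 0]
Event 1: SEND 0->1: VV[0][0]++ -> VV[0]=[1, 0, 0], msg_vec=[1, 0, 0]; VV[1]=max(VV[1],msg_vec) then VV[1][1]++ -> VV[1]=[1, 1, 0]
Event 2: SEND 1->0: VV[1][1]++ -> VV[1]=[1, 2, 0], msg_vec=[1, 2, 0]; VV[0]=max(VV[0],msg_vec) then VV[0][0]++ -> VV[0]=[2, 2, 0]
Event 3: LOCAL 2: VV[2][2]++ -> VV[2]=[0, 0, 1]
Event 4: SEND 0->1: VV[0][0]++ -> VV[0]=[3, 2, 0], msg_vec=[3, 2, 0]; VV[1]=max(VV[1],msg_vec) then VV[1][1]++ -> VV[1]=[3, 3, 0]
Event 5: LOCAL 1: VV[1][1]++ -> VV[1]=[3, 4, 0]
Event 2 stamp: [1, 2, 0]
Event 3 stamp: [0, 0, 1]
[1, 2, 0] <= [0, 0, 1]? False. Equal? False. Happens-before: False

Answer: no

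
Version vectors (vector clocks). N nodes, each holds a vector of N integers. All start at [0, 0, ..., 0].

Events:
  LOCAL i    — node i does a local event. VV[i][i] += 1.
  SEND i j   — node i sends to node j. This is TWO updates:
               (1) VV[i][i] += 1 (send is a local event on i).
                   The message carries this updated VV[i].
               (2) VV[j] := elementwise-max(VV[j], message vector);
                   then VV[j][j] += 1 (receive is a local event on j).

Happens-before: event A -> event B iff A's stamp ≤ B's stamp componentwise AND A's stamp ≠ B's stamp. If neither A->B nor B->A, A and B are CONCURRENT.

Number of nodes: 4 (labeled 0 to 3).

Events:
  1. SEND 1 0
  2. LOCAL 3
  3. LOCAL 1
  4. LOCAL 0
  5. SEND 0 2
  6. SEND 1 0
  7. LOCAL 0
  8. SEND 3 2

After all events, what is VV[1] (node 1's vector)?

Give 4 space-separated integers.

Answer: 0 3 0 0

Derivation:
Initial: VV[0]=[0, 0, 0, 0]
Initial: VV[1]=[0, 0, 0, 0]
Initial: VV[2]=[0, 0, 0, 0]
Initial: VV[3]=[0, 0, 0, 0]
Event 1: SEND 1->0: VV[1][1]++ -> VV[1]=[0, 1, 0, 0], msg_vec=[0, 1, 0, 0]; VV[0]=max(VV[0],msg_vec) then VV[0][0]++ -> VV[0]=[1, 1, 0, 0]
Event 2: LOCAL 3: VV[3][3]++ -> VV[3]=[0, 0, 0, 1]
Event 3: LOCAL 1: VV[1][1]++ -> VV[1]=[0, 2, 0, 0]
Event 4: LOCAL 0: VV[0][0]++ -> VV[0]=[2, 1, 0, 0]
Event 5: SEND 0->2: VV[0][0]++ -> VV[0]=[3, 1, 0, 0], msg_vec=[3, 1, 0, 0]; VV[2]=max(VV[2],msg_vec) then VV[2][2]++ -> VV[2]=[3, 1, 1, 0]
Event 6: SEND 1->0: VV[1][1]++ -> VV[1]=[0, 3, 0, 0], msg_vec=[0, 3, 0, 0]; VV[0]=max(VV[0],msg_vec) then VV[0][0]++ -> VV[0]=[4, 3, 0, 0]
Event 7: LOCAL 0: VV[0][0]++ -> VV[0]=[5, 3, 0, 0]
Event 8: SEND 3->2: VV[3][3]++ -> VV[3]=[0, 0, 0, 2], msg_vec=[0, 0, 0, 2]; VV[2]=max(VV[2],msg_vec) then VV[2][2]++ -> VV[2]=[3, 1, 2, 2]
Final vectors: VV[0]=[5, 3, 0, 0]; VV[1]=[0, 3, 0, 0]; VV[2]=[3, 1, 2, 2]; VV[3]=[0, 0, 0, 2]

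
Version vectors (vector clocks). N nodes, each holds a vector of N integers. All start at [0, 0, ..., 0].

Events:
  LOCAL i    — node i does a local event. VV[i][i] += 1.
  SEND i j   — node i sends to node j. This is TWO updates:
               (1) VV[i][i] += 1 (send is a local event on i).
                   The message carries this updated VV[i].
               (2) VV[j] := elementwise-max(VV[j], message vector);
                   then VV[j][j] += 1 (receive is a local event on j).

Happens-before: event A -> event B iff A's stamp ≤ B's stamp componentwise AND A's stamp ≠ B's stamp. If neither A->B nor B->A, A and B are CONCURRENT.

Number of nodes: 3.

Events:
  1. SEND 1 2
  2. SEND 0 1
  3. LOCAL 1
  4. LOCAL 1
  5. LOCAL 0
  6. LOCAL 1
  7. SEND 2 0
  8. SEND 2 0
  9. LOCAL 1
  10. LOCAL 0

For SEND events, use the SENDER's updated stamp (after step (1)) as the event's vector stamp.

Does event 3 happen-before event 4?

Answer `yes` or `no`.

Answer: yes

Derivation:
Initial: VV[0]=[0, 0, 0]
Initial: VV[1]=[0, 0, 0]
Initial: VV[2]=[0, 0, 0]
Event 1: SEND 1->2: VV[1][1]++ -> VV[1]=[0, 1, 0], msg_vec=[0, 1, 0]; VV[2]=max(VV[2],msg_vec) then VV[2][2]++ -> VV[2]=[0, 1, 1]
Event 2: SEND 0->1: VV[0][0]++ -> VV[0]=[1, 0, 0], msg_vec=[1, 0, 0]; VV[1]=max(VV[1],msg_vec) then VV[1][1]++ -> VV[1]=[1, 2, 0]
Event 3: LOCAL 1: VV[1][1]++ -> VV[1]=[1, 3, 0]
Event 4: LOCAL 1: VV[1][1]++ -> VV[1]=[1, 4, 0]
Event 5: LOCAL 0: VV[0][0]++ -> VV[0]=[2, 0, 0]
Event 6: LOCAL 1: VV[1][1]++ -> VV[1]=[1, 5, 0]
Event 7: SEND 2->0: VV[2][2]++ -> VV[2]=[0, 1, 2], msg_vec=[0, 1, 2]; VV[0]=max(VV[0],msg_vec) then VV[0][0]++ -> VV[0]=[3, 1, 2]
Event 8: SEND 2->0: VV[2][2]++ -> VV[2]=[0, 1, 3], msg_vec=[0, 1, 3]; VV[0]=max(VV[0],msg_vec) then VV[0][0]++ -> VV[0]=[4, 1, 3]
Event 9: LOCAL 1: VV[1][1]++ -> VV[1]=[1, 6, 0]
Event 10: LOCAL 0: VV[0][0]++ -> VV[0]=[5, 1, 3]
Event 3 stamp: [1, 3, 0]
Event 4 stamp: [1, 4, 0]
[1, 3, 0] <= [1, 4, 0]? True. Equal? False. Happens-before: True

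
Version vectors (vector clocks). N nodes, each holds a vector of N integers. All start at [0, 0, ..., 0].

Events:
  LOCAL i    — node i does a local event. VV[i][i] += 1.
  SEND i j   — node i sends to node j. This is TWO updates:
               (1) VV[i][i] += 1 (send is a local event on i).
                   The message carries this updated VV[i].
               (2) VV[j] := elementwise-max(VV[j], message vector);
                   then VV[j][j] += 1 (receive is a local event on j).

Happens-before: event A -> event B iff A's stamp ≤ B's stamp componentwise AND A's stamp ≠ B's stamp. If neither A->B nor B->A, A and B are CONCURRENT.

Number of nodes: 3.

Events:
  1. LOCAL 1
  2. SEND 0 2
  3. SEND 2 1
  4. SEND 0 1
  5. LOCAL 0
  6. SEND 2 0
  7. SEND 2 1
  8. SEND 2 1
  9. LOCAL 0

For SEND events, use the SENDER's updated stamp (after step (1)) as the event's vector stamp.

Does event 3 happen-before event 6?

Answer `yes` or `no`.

Initial: VV[0]=[0, 0, 0]
Initial: VV[1]=[0, 0, 0]
Initial: VV[2]=[0, 0, 0]
Event 1: LOCAL 1: VV[1][1]++ -> VV[1]=[0, 1, 0]
Event 2: SEND 0->2: VV[0][0]++ -> VV[0]=[1, 0, 0], msg_vec=[1, 0, 0]; VV[2]=max(VV[2],msg_vec) then VV[2][2]++ -> VV[2]=[1, 0, 1]
Event 3: SEND 2->1: VV[2][2]++ -> VV[2]=[1, 0, 2], msg_vec=[1, 0, 2]; VV[1]=max(VV[1],msg_vec) then VV[1][1]++ -> VV[1]=[1, 2, 2]
Event 4: SEND 0->1: VV[0][0]++ -> VV[0]=[2, 0, 0], msg_vec=[2, 0, 0]; VV[1]=max(VV[1],msg_vec) then VV[1][1]++ -> VV[1]=[2, 3, 2]
Event 5: LOCAL 0: VV[0][0]++ -> VV[0]=[3, 0, 0]
Event 6: SEND 2->0: VV[2][2]++ -> VV[2]=[1, 0, 3], msg_vec=[1, 0, 3]; VV[0]=max(VV[0],msg_vec) then VV[0][0]++ -> VV[0]=[4, 0, 3]
Event 7: SEND 2->1: VV[2][2]++ -> VV[2]=[1, 0, 4], msg_vec=[1, 0, 4]; VV[1]=max(VV[1],msg_vec) then VV[1][1]++ -> VV[1]=[2, 4, 4]
Event 8: SEND 2->1: VV[2][2]++ -> VV[2]=[1, 0, 5], msg_vec=[1, 0, 5]; VV[1]=max(VV[1],msg_vec) then VV[1][1]++ -> VV[1]=[2, 5, 5]
Event 9: LOCAL 0: VV[0][0]++ -> VV[0]=[5, 0, 3]
Event 3 stamp: [1, 0, 2]
Event 6 stamp: [1, 0, 3]
[1, 0, 2] <= [1, 0, 3]? True. Equal? False. Happens-before: True

Answer: yes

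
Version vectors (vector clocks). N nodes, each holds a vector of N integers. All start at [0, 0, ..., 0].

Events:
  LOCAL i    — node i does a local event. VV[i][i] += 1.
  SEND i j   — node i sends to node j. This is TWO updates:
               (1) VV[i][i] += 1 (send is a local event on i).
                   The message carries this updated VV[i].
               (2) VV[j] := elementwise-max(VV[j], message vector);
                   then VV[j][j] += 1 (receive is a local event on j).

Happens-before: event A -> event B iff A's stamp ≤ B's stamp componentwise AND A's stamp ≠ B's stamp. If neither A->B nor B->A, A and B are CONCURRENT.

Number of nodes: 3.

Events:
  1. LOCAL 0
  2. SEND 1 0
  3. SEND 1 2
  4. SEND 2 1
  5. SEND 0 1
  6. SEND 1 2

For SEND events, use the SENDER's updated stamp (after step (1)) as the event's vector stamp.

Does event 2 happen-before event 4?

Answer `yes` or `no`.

Initial: VV[0]=[0, 0, 0]
Initial: VV[1]=[0, 0, 0]
Initial: VV[2]=[0, 0, 0]
Event 1: LOCAL 0: VV[0][0]++ -> VV[0]=[1, 0, 0]
Event 2: SEND 1->0: VV[1][1]++ -> VV[1]=[0, 1, 0], msg_vec=[0, 1, 0]; VV[0]=max(VV[0],msg_vec) then VV[0][0]++ -> VV[0]=[2, 1, 0]
Event 3: SEND 1->2: VV[1][1]++ -> VV[1]=[0, 2, 0], msg_vec=[0, 2, 0]; VV[2]=max(VV[2],msg_vec) then VV[2][2]++ -> VV[2]=[0, 2, 1]
Event 4: SEND 2->1: VV[2][2]++ -> VV[2]=[0, 2, 2], msg_vec=[0, 2, 2]; VV[1]=max(VV[1],msg_vec) then VV[1][1]++ -> VV[1]=[0, 3, 2]
Event 5: SEND 0->1: VV[0][0]++ -> VV[0]=[3, 1, 0], msg_vec=[3, 1, 0]; VV[1]=max(VV[1],msg_vec) then VV[1][1]++ -> VV[1]=[3, 4, 2]
Event 6: SEND 1->2: VV[1][1]++ -> VV[1]=[3, 5, 2], msg_vec=[3, 5, 2]; VV[2]=max(VV[2],msg_vec) then VV[2][2]++ -> VV[2]=[3, 5, 3]
Event 2 stamp: [0, 1, 0]
Event 4 stamp: [0, 2, 2]
[0, 1, 0] <= [0, 2, 2]? True. Equal? False. Happens-before: True

Answer: yes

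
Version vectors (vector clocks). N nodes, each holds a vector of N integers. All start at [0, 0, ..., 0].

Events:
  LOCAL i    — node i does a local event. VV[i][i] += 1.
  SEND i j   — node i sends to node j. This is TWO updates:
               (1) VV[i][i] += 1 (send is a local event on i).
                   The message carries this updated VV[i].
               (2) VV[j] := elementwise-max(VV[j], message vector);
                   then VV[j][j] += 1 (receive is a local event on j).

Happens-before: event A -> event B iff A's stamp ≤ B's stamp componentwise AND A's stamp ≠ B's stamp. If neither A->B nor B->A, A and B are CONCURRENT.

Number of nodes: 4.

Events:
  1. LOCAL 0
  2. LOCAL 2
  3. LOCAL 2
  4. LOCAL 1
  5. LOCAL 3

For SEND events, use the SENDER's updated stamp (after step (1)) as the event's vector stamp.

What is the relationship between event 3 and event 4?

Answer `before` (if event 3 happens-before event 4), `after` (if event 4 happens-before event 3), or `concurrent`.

Answer: concurrent

Derivation:
Initial: VV[0]=[0, 0, 0, 0]
Initial: VV[1]=[0, 0, 0, 0]
Initial: VV[2]=[0, 0, 0, 0]
Initial: VV[3]=[0, 0, 0, 0]
Event 1: LOCAL 0: VV[0][0]++ -> VV[0]=[1, 0, 0, 0]
Event 2: LOCAL 2: VV[2][2]++ -> VV[2]=[0, 0, 1, 0]
Event 3: LOCAL 2: VV[2][2]++ -> VV[2]=[0, 0, 2, 0]
Event 4: LOCAL 1: VV[1][1]++ -> VV[1]=[0, 1, 0, 0]
Event 5: LOCAL 3: VV[3][3]++ -> VV[3]=[0, 0, 0, 1]
Event 3 stamp: [0, 0, 2, 0]
Event 4 stamp: [0, 1, 0, 0]
[0, 0, 2, 0] <= [0, 1, 0, 0]? False
[0, 1, 0, 0] <= [0, 0, 2, 0]? False
Relation: concurrent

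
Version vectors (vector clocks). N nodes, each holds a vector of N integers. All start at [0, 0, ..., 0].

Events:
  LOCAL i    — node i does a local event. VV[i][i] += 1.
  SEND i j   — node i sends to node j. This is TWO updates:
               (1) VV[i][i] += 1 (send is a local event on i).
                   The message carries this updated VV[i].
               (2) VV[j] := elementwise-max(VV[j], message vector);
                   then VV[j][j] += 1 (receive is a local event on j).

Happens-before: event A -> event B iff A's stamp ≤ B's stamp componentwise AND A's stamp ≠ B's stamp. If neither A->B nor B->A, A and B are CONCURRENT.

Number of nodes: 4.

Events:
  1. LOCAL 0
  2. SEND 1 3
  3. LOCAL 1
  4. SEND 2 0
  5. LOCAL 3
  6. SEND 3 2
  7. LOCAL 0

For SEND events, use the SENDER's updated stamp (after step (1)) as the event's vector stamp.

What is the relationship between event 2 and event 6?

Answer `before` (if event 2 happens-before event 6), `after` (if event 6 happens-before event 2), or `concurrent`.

Initial: VV[0]=[0, 0, 0, 0]
Initial: VV[1]=[0, 0, 0, 0]
Initial: VV[2]=[0, 0, 0, 0]
Initial: VV[3]=[0, 0, 0, 0]
Event 1: LOCAL 0: VV[0][0]++ -> VV[0]=[1, 0, 0, 0]
Event 2: SEND 1->3: VV[1][1]++ -> VV[1]=[0, 1, 0, 0], msg_vec=[0, 1, 0, 0]; VV[3]=max(VV[3],msg_vec) then VV[3][3]++ -> VV[3]=[0, 1, 0, 1]
Event 3: LOCAL 1: VV[1][1]++ -> VV[1]=[0, 2, 0, 0]
Event 4: SEND 2->0: VV[2][2]++ -> VV[2]=[0, 0, 1, 0], msg_vec=[0, 0, 1, 0]; VV[0]=max(VV[0],msg_vec) then VV[0][0]++ -> VV[0]=[2, 0, 1, 0]
Event 5: LOCAL 3: VV[3][3]++ -> VV[3]=[0, 1, 0, 2]
Event 6: SEND 3->2: VV[3][3]++ -> VV[3]=[0, 1, 0, 3], msg_vec=[0, 1, 0, 3]; VV[2]=max(VV[2],msg_vec) then VV[2][2]++ -> VV[2]=[0, 1, 2, 3]
Event 7: LOCAL 0: VV[0][0]++ -> VV[0]=[3, 0, 1, 0]
Event 2 stamp: [0, 1, 0, 0]
Event 6 stamp: [0, 1, 0, 3]
[0, 1, 0, 0] <= [0, 1, 0, 3]? True
[0, 1, 0, 3] <= [0, 1, 0, 0]? False
Relation: before

Answer: before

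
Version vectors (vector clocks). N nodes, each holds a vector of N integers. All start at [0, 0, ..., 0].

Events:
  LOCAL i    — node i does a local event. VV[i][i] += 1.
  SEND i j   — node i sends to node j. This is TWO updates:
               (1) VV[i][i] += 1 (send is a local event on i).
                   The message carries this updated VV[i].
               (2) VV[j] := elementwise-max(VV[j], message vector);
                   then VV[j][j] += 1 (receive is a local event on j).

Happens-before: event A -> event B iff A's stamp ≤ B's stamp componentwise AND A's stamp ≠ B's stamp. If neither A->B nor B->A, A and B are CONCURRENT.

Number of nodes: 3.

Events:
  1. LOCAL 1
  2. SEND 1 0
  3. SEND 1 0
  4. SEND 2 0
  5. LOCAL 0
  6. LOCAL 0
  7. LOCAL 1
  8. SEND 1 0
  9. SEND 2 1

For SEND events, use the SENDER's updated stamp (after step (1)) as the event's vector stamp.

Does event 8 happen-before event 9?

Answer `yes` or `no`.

Answer: no

Derivation:
Initial: VV[0]=[0, 0, 0]
Initial: VV[1]=[0, 0, 0]
Initial: VV[2]=[0, 0, 0]
Event 1: LOCAL 1: VV[1][1]++ -> VV[1]=[0, 1, 0]
Event 2: SEND 1->0: VV[1][1]++ -> VV[1]=[0, 2, 0], msg_vec=[0, 2, 0]; VV[0]=max(VV[0],msg_vec) then VV[0][0]++ -> VV[0]=[1, 2, 0]
Event 3: SEND 1->0: VV[1][1]++ -> VV[1]=[0, 3, 0], msg_vec=[0, 3, 0]; VV[0]=max(VV[0],msg_vec) then VV[0][0]++ -> VV[0]=[2, 3, 0]
Event 4: SEND 2->0: VV[2][2]++ -> VV[2]=[0, 0, 1], msg_vec=[0, 0, 1]; VV[0]=max(VV[0],msg_vec) then VV[0][0]++ -> VV[0]=[3, 3, 1]
Event 5: LOCAL 0: VV[0][0]++ -> VV[0]=[4, 3, 1]
Event 6: LOCAL 0: VV[0][0]++ -> VV[0]=[5, 3, 1]
Event 7: LOCAL 1: VV[1][1]++ -> VV[1]=[0, 4, 0]
Event 8: SEND 1->0: VV[1][1]++ -> VV[1]=[0, 5, 0], msg_vec=[0, 5, 0]; VV[0]=max(VV[0],msg_vec) then VV[0][0]++ -> VV[0]=[6, 5, 1]
Event 9: SEND 2->1: VV[2][2]++ -> VV[2]=[0, 0, 2], msg_vec=[0, 0, 2]; VV[1]=max(VV[1],msg_vec) then VV[1][1]++ -> VV[1]=[0, 6, 2]
Event 8 stamp: [0, 5, 0]
Event 9 stamp: [0, 0, 2]
[0, 5, 0] <= [0, 0, 2]? False. Equal? False. Happens-before: False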